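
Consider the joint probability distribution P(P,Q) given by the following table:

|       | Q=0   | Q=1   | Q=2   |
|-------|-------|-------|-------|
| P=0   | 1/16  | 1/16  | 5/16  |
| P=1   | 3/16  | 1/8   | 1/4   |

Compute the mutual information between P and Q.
Marginal P(P) (row sums):
  P(P=0) = 1/16 + 1/16 + 5/16 = 7/16
  P(P=1) = 3/16 + 1/8 + 1/4 = 9/16
Marginal P(Q) (column sums):
  P(Q=0) = 1/16 + 3/16 = 1/4
  P(Q=1) = 1/16 + 1/8 = 3/16
  P(Q=2) = 5/16 + 1/4 = 9/16

H(P) = -[(7/16)·log₂(7/16) + (9/16)·log₂(9/16)]
  = 0.5218 + 0.4669
  = 0.9887 bits
H(Q) = -[(1/4)·log₂(1/4) + (3/16)·log₂(3/16) + (9/16)·log₂(9/16)]
  = 0.5000 + 0.4528 + 0.4669
  = 1.4197 bits
H(P,Q) = -[(1/16)·log₂(1/16) + (1/16)·log₂(1/16) + (5/16)·log₂(5/16) + (3/16)·log₂(3/16) + (1/8)·log₂(1/8) + (1/4)·log₂(1/4)]
  = 0.2500 + 0.2500 + 0.5244 + 0.4528 + 0.3750 + 0.5000
  = 2.3522 bits

I(P;Q) = H(P) + H(Q) - H(P,Q)
  = 0.9887 + 1.4197 - 2.3522
  = 0.0562 bits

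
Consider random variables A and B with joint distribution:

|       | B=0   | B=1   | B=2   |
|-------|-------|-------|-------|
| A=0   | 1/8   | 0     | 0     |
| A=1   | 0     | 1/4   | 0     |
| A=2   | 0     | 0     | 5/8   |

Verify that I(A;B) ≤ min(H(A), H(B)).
Marginal P(A) (row sums):
  P(A=0) = 1/8 + 0 + 0 = 1/8
  P(A=1) = 0 + 1/4 + 0 = 1/4
  P(A=2) = 0 + 0 + 5/8 = 5/8
Marginal P(B) (column sums):
  P(B=0) = 1/8 + 0 + 0 = 1/8
  P(B=1) = 0 + 1/4 + 0 = 1/4
  P(B=2) = 0 + 0 + 5/8 = 5/8

H(A) = -[(1/8)·log₂(1/8) + (1/4)·log₂(1/4) + (5/8)·log₂(5/8)]
  = 0.3750 + 0.5000 + 0.4238
  = 1.2988 bits
H(B) = -[(1/8)·log₂(1/8) + (1/4)·log₂(1/4) + (5/8)·log₂(5/8)]
  = 0.3750 + 0.5000 + 0.4238
  = 1.2988 bits
H(A,B) = -[(1/8)·log₂(1/8) + (1/4)·log₂(1/4) + (5/8)·log₂(5/8)]
  = 0.3750 + 0.5000 + 0.4238
  = 1.2988 bits

I(A;B) = H(A) + H(B) - H(A,B)
  = 1.2988 + 1.2988 - 1.2988
  = 1.2988 bits

min(H(A), H(B)) = min(1.2988, 1.2988) = 1.2988 bits
Since 1.2988 ≤ 1.2988, the bound is satisfied ✓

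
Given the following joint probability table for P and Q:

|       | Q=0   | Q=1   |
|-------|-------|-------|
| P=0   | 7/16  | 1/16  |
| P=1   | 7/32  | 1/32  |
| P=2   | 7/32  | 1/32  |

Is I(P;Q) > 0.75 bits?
Marginal P(P) (row sums):
  P(P=0) = 7/16 + 1/16 = 1/2
  P(P=1) = 7/32 + 1/32 = 1/4
  P(P=2) = 7/32 + 1/32 = 1/4
Marginal P(Q) (column sums):
  P(Q=0) = 7/16 + 7/32 + 7/32 = 7/8
  P(Q=1) = 1/16 + 1/32 + 1/32 = 1/8

H(P) = -[(1/2)·log₂(1/2) + (1/4)·log₂(1/4) + (1/4)·log₂(1/4)]
  = 0.5000 + 0.5000 + 0.5000
  = 1.5000 bits
H(Q) = -[(7/8)·log₂(7/8) + (1/8)·log₂(1/8)]
  = 0.1686 + 0.3750
  = 0.5436 bits
H(P,Q) = -[(7/16)·log₂(7/16) + (1/16)·log₂(1/16) + (7/32)·log₂(7/32) + (1/32)·log₂(1/32) + (7/32)·log₂(7/32) + (1/32)·log₂(1/32)]
  = 0.5218 + 0.2500 + 0.4796 + 0.1563 + 0.4796 + 0.1563
  = 2.0436 bits

I(P;Q) = H(P) + H(Q) - H(P,Q)
  = 1.5000 + 0.5436 - 2.0436
  = 0.0000 bits

No. I(P;Q) = 0.0000 bits, which is ≤ 0.75 bits.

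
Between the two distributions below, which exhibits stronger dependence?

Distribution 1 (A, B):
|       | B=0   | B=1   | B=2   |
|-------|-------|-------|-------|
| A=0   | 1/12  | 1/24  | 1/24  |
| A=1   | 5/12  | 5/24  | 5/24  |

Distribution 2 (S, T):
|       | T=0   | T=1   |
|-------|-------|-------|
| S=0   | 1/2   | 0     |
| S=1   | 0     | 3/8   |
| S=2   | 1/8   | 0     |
Distribution 1 (A, B):
Marginal P(A) (row sums):
  P(A=0) = 1/12 + 1/24 + 1/24 = 1/6
  P(A=1) = 5/12 + 5/24 + 5/24 = 5/6
Marginal P(B) (column sums):
  P(B=0) = 1/12 + 5/12 = 1/2
  P(B=1) = 1/24 + 5/24 = 1/4
  P(B=2) = 1/24 + 5/24 = 1/4

H(A) = -[(1/6)·log₂(1/6) + (5/6)·log₂(5/6)]
  = 0.4308 + 0.2192
  = 0.6500 bits
H(B) = -[(1/2)·log₂(1/2) + (1/4)·log₂(1/4) + (1/4)·log₂(1/4)]
  = 0.5000 + 0.5000 + 0.5000
  = 1.5000 bits
H(A,B) = -[(1/12)·log₂(1/12) + (1/24)·log₂(1/24) + (1/24)·log₂(1/24) + (5/12)·log₂(5/12) + (5/24)·log₂(5/24) + (5/24)·log₂(5/24)]
  = 0.2987 + 0.1910 + 0.1910 + 0.5263 + 0.4715 + 0.4715
  = 2.1500 bits

I(A;B) = H(A) + H(B) - H(A,B)
  = 0.6500 + 1.5000 - 2.1500
  = 0.0000 bits

Distribution 2 (S, T):
Marginal P(S) (row sums):
  P(S=0) = 1/2 + 0 = 1/2
  P(S=1) = 0 + 3/8 = 3/8
  P(S=2) = 1/8 + 0 = 1/8
Marginal P(T) (column sums):
  P(T=0) = 1/2 + 0 + 1/8 = 5/8
  P(T=1) = 0 + 3/8 + 0 = 3/8

H(S) = -[(1/2)·log₂(1/2) + (3/8)·log₂(3/8) + (1/8)·log₂(1/8)]
  = 0.5000 + 0.5306 + 0.3750
  = 1.4056 bits
H(T) = -[(5/8)·log₂(5/8) + (3/8)·log₂(3/8)]
  = 0.4238 + 0.5306
  = 0.9544 bits
H(S,T) = -[(1/2)·log₂(1/2) + (3/8)·log₂(3/8) + (1/8)·log₂(1/8)]
  = 0.5000 + 0.5306 + 0.3750
  = 1.4056 bits

I(S;T) = H(S) + H(T) - H(S,T)
  = 1.4056 + 0.9544 - 1.4056
  = 0.9544 bits

I(S;T) = 0.9544 bits > I(A;B) = 0.0000 bits, so (S, T) has the higher mutual information (stronger dependence).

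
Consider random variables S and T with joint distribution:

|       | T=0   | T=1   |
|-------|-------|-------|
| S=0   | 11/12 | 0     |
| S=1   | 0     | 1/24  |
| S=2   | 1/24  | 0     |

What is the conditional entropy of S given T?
Marginal P(T) (column sums):
  P(T=0) = 11/12 + 0 + 1/24 = 23/24
  P(T=1) = 0 + 1/24 + 0 = 1/24

H(S|T) = -Σ P(S,T)·log₂ P(S|T), where P(S|T) = P(S,T) / P(T)
  (cells with P(S,T) = 0 contribute 0)
  (S=0,T=0): P(S|T) = (11/12)/(23/24) = 22/23;  -(11/12)·log₂(22/23) = 0.0588
  (S=1,T=1): P(S|T) = (1/24)/(1/24) = 1;  -(1/24)·log₂(1) = 0.0000
  (S=2,T=0): P(S|T) = (1/24)/(23/24) = 1/23;  -(1/24)·log₂(1/23) = 0.1885
H(S|T) = 0.0588 + 0.0000 + 0.1885
  = 0.2473 bits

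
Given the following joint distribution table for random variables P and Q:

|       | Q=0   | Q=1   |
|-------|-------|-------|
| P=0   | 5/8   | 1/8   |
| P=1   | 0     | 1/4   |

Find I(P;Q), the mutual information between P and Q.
Marginal P(P) (row sums):
  P(P=0) = 5/8 + 1/8 = 3/4
  P(P=1) = 0 + 1/4 = 1/4
Marginal P(Q) (column sums):
  P(Q=0) = 5/8 + 0 = 5/8
  P(Q=1) = 1/8 + 1/4 = 3/8

H(P) = -[(3/4)·log₂(3/4) + (1/4)·log₂(1/4)]
  = 0.3113 + 0.5000
  = 0.8113 bits
H(Q) = -[(5/8)·log₂(5/8) + (3/8)·log₂(3/8)]
  = 0.4238 + 0.5306
  = 0.9544 bits
H(P,Q) = -[(5/8)·log₂(5/8) + (1/8)·log₂(1/8) + (1/4)·log₂(1/4)]
  = 0.4238 + 0.3750 + 0.5000
  = 1.2988 bits

I(P;Q) = H(P) + H(Q) - H(P,Q)
  = 0.8113 + 0.9544 - 1.2988
  = 0.4669 bits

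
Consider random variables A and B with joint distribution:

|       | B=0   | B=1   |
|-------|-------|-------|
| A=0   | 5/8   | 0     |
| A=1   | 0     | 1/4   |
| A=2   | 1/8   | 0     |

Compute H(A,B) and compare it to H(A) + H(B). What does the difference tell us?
Marginal P(A) (row sums):
  P(A=0) = 5/8 + 0 = 5/8
  P(A=1) = 0 + 1/4 = 1/4
  P(A=2) = 1/8 + 0 = 1/8
Marginal P(B) (column sums):
  P(B=0) = 5/8 + 0 + 1/8 = 3/4
  P(B=1) = 0 + 1/4 + 0 = 1/4

H(A,B) = -[(5/8)·log₂(5/8) + (1/4)·log₂(1/4) + (1/8)·log₂(1/8)]
  = 0.4238 + 0.5000 + 0.3750
  = 1.2988 bits
H(A) = -[(5/8)·log₂(5/8) + (1/4)·log₂(1/4) + (1/8)·log₂(1/8)]
  = 0.4238 + 0.5000 + 0.3750
  = 1.2988 bits
H(B) = -[(3/4)·log₂(3/4) + (1/4)·log₂(1/4)]
  = 0.3113 + 0.5000
  = 0.8113 bits

H(A) + H(B) = 1.2988 + 0.8113 = 2.1101 bits
Difference: H(A) + H(B) - H(A,B) = 2.1101 - 1.2988 = 0.8113 bits = I(A;B)

The difference is the mutual information; it is positive here, so A and B are dependent (knowing one reduces uncertainty about the other by 0.8113 bits).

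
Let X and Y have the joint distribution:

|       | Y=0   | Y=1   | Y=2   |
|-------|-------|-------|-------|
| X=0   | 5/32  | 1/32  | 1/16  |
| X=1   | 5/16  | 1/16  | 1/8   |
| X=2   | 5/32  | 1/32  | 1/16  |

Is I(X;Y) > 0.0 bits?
Marginal P(X) (row sums):
  P(X=0) = 5/32 + 1/32 + 1/16 = 1/4
  P(X=1) = 5/16 + 1/16 + 1/8 = 1/2
  P(X=2) = 5/32 + 1/32 + 1/16 = 1/4
Marginal P(Y) (column sums):
  P(Y=0) = 5/32 + 5/16 + 5/32 = 5/8
  P(Y=1) = 1/32 + 1/16 + 1/32 = 1/8
  P(Y=2) = 1/16 + 1/8 + 1/16 = 1/4

H(X) = -[(1/4)·log₂(1/4) + (1/2)·log₂(1/2) + (1/4)·log₂(1/4)]
  = 0.5000 + 0.5000 + 0.5000
  = 1.5000 bits
H(Y) = -[(5/8)·log₂(5/8) + (1/8)·log₂(1/8) + (1/4)·log₂(1/4)]
  = 0.4238 + 0.3750 + 0.5000
  = 1.2988 bits
H(X,Y) = -[(5/32)·log₂(5/32) + (1/32)·log₂(1/32) + (1/16)·log₂(1/16) + (5/16)·log₂(5/16) + (1/16)·log₂(1/16) + (1/8)·log₂(1/8) + (5/32)·log₂(5/32) + (1/32)·log₂(1/32) + (1/16)·log₂(1/16)]
  = 0.4184 + 0.1563 + 0.2500 + 0.5244 + 0.2500 + 0.3750 + 0.4184 + 0.1563 + 0.2500
  = 2.7988 bits

I(X;Y) = H(X) + H(Y) - H(X,Y)
  = 1.5000 + 1.2988 - 2.7988
  = 0.0000 bits

No. I(X;Y) = 0.0000 bits, which is ≤ 0.0 bits.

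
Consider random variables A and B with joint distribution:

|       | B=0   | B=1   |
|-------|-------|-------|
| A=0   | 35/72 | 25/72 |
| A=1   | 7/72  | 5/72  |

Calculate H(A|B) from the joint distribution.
Marginal P(B) (column sums):
  P(B=0) = 35/72 + 7/72 = 7/12
  P(B=1) = 25/72 + 5/72 = 5/12

H(A|B) = -Σ P(A,B)·log₂ P(A|B), where P(A|B) = P(A,B) / P(B)
  (A=0,B=0): P(A|B) = (35/72)/(7/12) = 5/6;  -(35/72)·log₂(5/6) = 0.1279
  (A=0,B=1): P(A|B) = (25/72)/(5/12) = 5/6;  -(25/72)·log₂(5/6) = 0.0913
  (A=1,B=0): P(A|B) = (7/72)/(7/12) = 1/6;  -(7/72)·log₂(1/6) = 0.2513
  (A=1,B=1): P(A|B) = (5/72)/(5/12) = 1/6;  -(5/72)·log₂(1/6) = 0.1795
H(A|B) = 0.1279 + 0.0913 + 0.2513 + 0.1795
  = 0.6500 bits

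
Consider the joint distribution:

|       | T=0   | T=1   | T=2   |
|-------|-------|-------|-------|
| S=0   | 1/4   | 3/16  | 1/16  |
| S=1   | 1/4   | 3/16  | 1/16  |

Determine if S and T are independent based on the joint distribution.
Marginal P(S) (row sums):
  P(S=0) = 1/4 + 3/16 + 1/16 = 1/2
  P(S=1) = 1/4 + 3/16 + 1/16 = 1/2
Marginal P(T) (column sums):
  P(T=0) = 1/4 + 1/4 = 1/2
  P(T=1) = 3/16 + 3/16 = 3/8
  P(T=2) = 1/16 + 1/16 = 1/8

S and T are independent iff P(S=i,T=j) = P(S=i)·P(T=j) for every cell.
  P(S=0)·P(T=0) = 1/2 × 1/2 = 1/4 = P(S=0,T=0) ✓
  P(S=0)·P(T=1) = 1/2 × 3/8 = 3/16 = P(S=0,T=1) ✓
  P(S=0)·P(T=2) = 1/2 × 1/8 = 1/16 = P(S=0,T=2) ✓
  P(S=1)·P(T=0) = 1/2 × 1/2 = 1/4 = P(S=1,T=0) ✓
  P(S=1)·P(T=1) = 1/2 × 3/8 = 3/16 = P(S=1,T=1) ✓
  P(S=1)·P(T=2) = 1/2 × 1/8 = 1/16 = P(S=1,T=2) ✓

Yes, S and T are independent: every cell factors, so I(S;T) = 0 bits.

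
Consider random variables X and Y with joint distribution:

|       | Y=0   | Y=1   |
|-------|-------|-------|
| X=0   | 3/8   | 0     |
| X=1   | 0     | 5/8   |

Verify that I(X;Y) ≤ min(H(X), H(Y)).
Marginal P(X) (row sums):
  P(X=0) = 3/8 + 0 = 3/8
  P(X=1) = 0 + 5/8 = 5/8
Marginal P(Y) (column sums):
  P(Y=0) = 3/8 + 0 = 3/8
  P(Y=1) = 0 + 5/8 = 5/8

H(X) = -[(3/8)·log₂(3/8) + (5/8)·log₂(5/8)]
  = 0.5306 + 0.4238
  = 0.9544 bits
H(Y) = -[(3/8)·log₂(3/8) + (5/8)·log₂(5/8)]
  = 0.5306 + 0.4238
  = 0.9544 bits
H(X,Y) = -[(3/8)·log₂(3/8) + (5/8)·log₂(5/8)]
  = 0.5306 + 0.4238
  = 0.9544 bits

I(X;Y) = H(X) + H(Y) - H(X,Y)
  = 0.9544 + 0.9544 - 0.9544
  = 0.9544 bits

min(H(X), H(Y)) = min(0.9544, 0.9544) = 0.9544 bits
Since 0.9544 ≤ 0.9544, the bound is satisfied ✓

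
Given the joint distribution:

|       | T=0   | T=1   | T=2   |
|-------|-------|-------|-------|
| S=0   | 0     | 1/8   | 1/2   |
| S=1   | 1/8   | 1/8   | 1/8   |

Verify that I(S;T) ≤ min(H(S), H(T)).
Marginal P(S) (row sums):
  P(S=0) = 0 + 1/8 + 1/2 = 5/8
  P(S=1) = 1/8 + 1/8 + 1/8 = 3/8
Marginal P(T) (column sums):
  P(T=0) = 0 + 1/8 = 1/8
  P(T=1) = 1/8 + 1/8 = 1/4
  P(T=2) = 1/2 + 1/8 = 5/8

H(S) = -[(5/8)·log₂(5/8) + (3/8)·log₂(3/8)]
  = 0.4238 + 0.5306
  = 0.9544 bits
H(T) = -[(1/8)·log₂(1/8) + (1/4)·log₂(1/4) + (5/8)·log₂(5/8)]
  = 0.3750 + 0.5000 + 0.4238
  = 1.2988 bits
H(S,T) = -[(1/8)·log₂(1/8) + (1/2)·log₂(1/2) + (1/8)·log₂(1/8) + (1/8)·log₂(1/8) + (1/8)·log₂(1/8)]
  = 0.3750 + 0.5000 + 0.3750 + 0.3750 + 0.3750
  = 2.0000 bits

I(S;T) = H(S) + H(T) - H(S,T)
  = 0.9544 + 1.2988 - 2.0000
  = 0.2532 bits

min(H(S), H(T)) = min(0.9544, 1.2988) = 0.9544 bits
Since 0.2532 ≤ 0.9544, the bound is satisfied ✓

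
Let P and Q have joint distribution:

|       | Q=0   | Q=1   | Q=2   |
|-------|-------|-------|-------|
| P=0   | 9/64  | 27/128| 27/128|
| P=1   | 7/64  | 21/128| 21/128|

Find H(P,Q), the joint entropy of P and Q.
H(P,Q) = -Σ P(P,Q) log₂ P(P,Q), summed over the non-zero cells:
H(P,Q) = -[(9/64)·log₂(9/64) + (27/128)·log₂(27/128) + (27/128)·log₂(27/128) + (7/64)·log₂(7/64) + (21/128)·log₂(21/128) + (21/128)·log₂(21/128)]
  = 0.3980 + 0.4736 + 0.4736 + 0.3492 + 0.4278 + 0.4278
  = 2.5500 bits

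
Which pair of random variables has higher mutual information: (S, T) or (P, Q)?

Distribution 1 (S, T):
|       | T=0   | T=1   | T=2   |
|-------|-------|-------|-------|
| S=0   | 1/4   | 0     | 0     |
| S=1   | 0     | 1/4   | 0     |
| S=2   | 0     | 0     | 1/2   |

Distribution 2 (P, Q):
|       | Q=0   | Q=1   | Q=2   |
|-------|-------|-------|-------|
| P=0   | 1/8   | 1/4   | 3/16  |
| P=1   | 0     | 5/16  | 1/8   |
Distribution 1 (S, T):
Marginal P(S) (row sums):
  P(S=0) = 1/4 + 0 + 0 = 1/4
  P(S=1) = 0 + 1/4 + 0 = 1/4
  P(S=2) = 0 + 0 + 1/2 = 1/2
Marginal P(T) (column sums):
  P(T=0) = 1/4 + 0 + 0 = 1/4
  P(T=1) = 0 + 1/4 + 0 = 1/4
  P(T=2) = 0 + 0 + 1/2 = 1/2

H(S) = -[(1/4)·log₂(1/4) + (1/4)·log₂(1/4) + (1/2)·log₂(1/2)]
  = 0.5000 + 0.5000 + 0.5000
  = 1.5000 bits
H(T) = -[(1/4)·log₂(1/4) + (1/4)·log₂(1/4) + (1/2)·log₂(1/2)]
  = 0.5000 + 0.5000 + 0.5000
  = 1.5000 bits
H(S,T) = -[(1/4)·log₂(1/4) + (1/4)·log₂(1/4) + (1/2)·log₂(1/2)]
  = 0.5000 + 0.5000 + 0.5000
  = 1.5000 bits

I(S;T) = H(S) + H(T) - H(S,T)
  = 1.5000 + 1.5000 - 1.5000
  = 1.5000 bits

Distribution 2 (P, Q):
Marginal P(P) (row sums):
  P(P=0) = 1/8 + 1/4 + 3/16 = 9/16
  P(P=1) = 0 + 5/16 + 1/8 = 7/16
Marginal P(Q) (column sums):
  P(Q=0) = 1/8 + 0 = 1/8
  P(Q=1) = 1/4 + 5/16 = 9/16
  P(Q=2) = 3/16 + 1/8 = 5/16

H(P) = -[(9/16)·log₂(9/16) + (7/16)·log₂(7/16)]
  = 0.4669 + 0.5218
  = 0.9887 bits
H(Q) = -[(1/8)·log₂(1/8) + (9/16)·log₂(9/16) + (5/16)·log₂(5/16)]
  = 0.3750 + 0.4669 + 0.5244
  = 1.3663 bits
H(P,Q) = -[(1/8)·log₂(1/8) + (1/4)·log₂(1/4) + (3/16)·log₂(3/16) + (5/16)·log₂(5/16) + (1/8)·log₂(1/8)]
  = 0.3750 + 0.5000 + 0.4528 + 0.5244 + 0.3750
  = 2.2272 bits

I(P;Q) = H(P) + H(Q) - H(P,Q)
  = 0.9887 + 1.3663 - 2.2272
  = 0.1278 bits

I(S;T) = 1.5000 bits > I(P;Q) = 0.1278 bits, so (S, T) has the higher mutual information (stronger dependence).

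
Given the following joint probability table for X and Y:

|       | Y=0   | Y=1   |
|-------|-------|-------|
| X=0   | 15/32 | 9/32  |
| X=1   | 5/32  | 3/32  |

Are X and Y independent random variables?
Marginal P(X) (row sums):
  P(X=0) = 15/32 + 9/32 = 3/4
  P(X=1) = 5/32 + 3/32 = 1/4
Marginal P(Y) (column sums):
  P(Y=0) = 15/32 + 5/32 = 5/8
  P(Y=1) = 9/32 + 3/32 = 3/8

X and Y are independent iff P(X=i,Y=j) = P(X=i)·P(Y=j) for every cell.
  P(X=0)·P(Y=0) = 3/4 × 5/8 = 15/32 = P(X=0,Y=0) ✓
  P(X=0)·P(Y=1) = 3/4 × 3/8 = 9/32 = P(X=0,Y=1) ✓
  P(X=1)·P(Y=0) = 1/4 × 5/8 = 5/32 = P(X=1,Y=0) ✓
  P(X=1)·P(Y=1) = 1/4 × 3/8 = 3/32 = P(X=1,Y=1) ✓

Yes, X and Y are independent: every cell factors, so I(X;Y) = 0 bits.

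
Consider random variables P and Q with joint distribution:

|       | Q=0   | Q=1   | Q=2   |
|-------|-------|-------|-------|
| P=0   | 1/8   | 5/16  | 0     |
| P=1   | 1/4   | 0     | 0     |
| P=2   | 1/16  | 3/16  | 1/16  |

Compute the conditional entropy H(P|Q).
Marginal P(Q) (column sums):
  P(Q=0) = 1/8 + 1/4 + 1/16 = 7/16
  P(Q=1) = 5/16 + 0 + 3/16 = 1/2
  P(Q=2) = 0 + 0 + 1/16 = 1/16

H(P|Q) = -Σ P(P,Q)·log₂ P(P|Q), where P(P|Q) = P(P,Q) / P(Q)
  (cells with P(P,Q) = 0 contribute 0)
  (P=0,Q=0): P(P|Q) = (1/8)/(7/16) = 2/7;  -(1/8)·log₂(2/7) = 0.2259
  (P=0,Q=1): P(P|Q) = (5/16)/(1/2) = 5/8;  -(5/16)·log₂(5/8) = 0.2119
  (P=1,Q=0): P(P|Q) = (1/4)/(7/16) = 4/7;  -(1/4)·log₂(4/7) = 0.2018
  (P=2,Q=0): P(P|Q) = (1/16)/(7/16) = 1/7;  -(1/16)·log₂(1/7) = 0.1755
  (P=2,Q=1): P(P|Q) = (3/16)/(1/2) = 3/8;  -(3/16)·log₂(3/8) = 0.2653
  (P=2,Q=2): P(P|Q) = (1/16)/(1/16) = 1;  -(1/16)·log₂(1) = 0.0000
H(P|Q) = 0.2259 + 0.2119 + 0.2018 + 0.1755 + 0.2653 + 0.0000
  = 1.0804 bits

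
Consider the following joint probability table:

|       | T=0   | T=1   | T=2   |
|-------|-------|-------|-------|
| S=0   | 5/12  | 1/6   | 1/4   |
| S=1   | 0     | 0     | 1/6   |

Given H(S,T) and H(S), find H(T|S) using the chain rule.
From the chain rule: H(S,T) = H(S) + H(T|S)
Therefore: H(T|S) = H(S,T) - H(S)

H(S,T) = -[(5/12)·log₂(5/12) + (1/6)·log₂(1/6) + (1/4)·log₂(1/4) + (1/6)·log₂(1/6)]
  = 0.5263 + 0.4308 + 0.5000 + 0.4308
  = 1.8879 bits
Marginal P(S) (row sums):
  P(S=0) = 5/12 + 1/6 + 1/4 = 5/6
  P(S=1) = 0 + 0 + 1/6 = 1/6
H(S) = -[(5/6)·log₂(5/6) + (1/6)·log₂(1/6)]
  = 0.2192 + 0.4308
  = 0.6500 bits

H(T|S) = 1.8879 - 0.6500 = 1.2379 bits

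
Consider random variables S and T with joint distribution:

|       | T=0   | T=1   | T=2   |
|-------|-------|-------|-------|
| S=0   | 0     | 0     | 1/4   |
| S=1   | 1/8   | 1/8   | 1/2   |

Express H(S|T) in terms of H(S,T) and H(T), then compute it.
H(S|T) = H(S,T) - H(T)

Marginal P(T) (column sums):
  P(T=0) = 0 + 1/8 = 1/8
  P(T=1) = 0 + 1/8 = 1/8
  P(T=2) = 1/4 + 1/2 = 3/4

H(S,T) = -[(1/4)·log₂(1/4) + (1/8)·log₂(1/8) + (1/8)·log₂(1/8) + (1/2)·log₂(1/2)]
  = 0.5000 + 0.3750 + 0.3750 + 0.5000
  = 1.7500 bits
H(T) = -[(1/8)·log₂(1/8) + (1/8)·log₂(1/8) + (3/4)·log₂(3/4)]
  = 0.3750 + 0.3750 + 0.3113
  = 1.0613 bits

H(S|T) = 1.7500 - 1.0613 = 0.6887 bits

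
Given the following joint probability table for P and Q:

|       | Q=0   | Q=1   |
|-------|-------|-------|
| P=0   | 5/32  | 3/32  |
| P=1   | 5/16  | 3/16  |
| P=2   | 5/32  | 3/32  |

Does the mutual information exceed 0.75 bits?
Marginal P(P) (row sums):
  P(P=0) = 5/32 + 3/32 = 1/4
  P(P=1) = 5/16 + 3/16 = 1/2
  P(P=2) = 5/32 + 3/32 = 1/4
Marginal P(Q) (column sums):
  P(Q=0) = 5/32 + 5/16 + 5/32 = 5/8
  P(Q=1) = 3/32 + 3/16 + 3/32 = 3/8

H(P) = -[(1/4)·log₂(1/4) + (1/2)·log₂(1/2) + (1/4)·log₂(1/4)]
  = 0.5000 + 0.5000 + 0.5000
  = 1.5000 bits
H(Q) = -[(5/8)·log₂(5/8) + (3/8)·log₂(3/8)]
  = 0.4238 + 0.5306
  = 0.9544 bits
H(P,Q) = -[(5/32)·log₂(5/32) + (3/32)·log₂(3/32) + (5/16)·log₂(5/16) + (3/16)·log₂(3/16) + (5/32)·log₂(5/32) + (3/32)·log₂(3/32)]
  = 0.4184 + 0.3202 + 0.5244 + 0.4528 + 0.4184 + 0.3202
  = 2.4544 bits

I(P;Q) = H(P) + H(Q) - H(P,Q)
  = 1.5000 + 0.9544 - 2.4544
  = 0.0000 bits

No. I(P;Q) = 0.0000 bits, which is ≤ 0.75 bits.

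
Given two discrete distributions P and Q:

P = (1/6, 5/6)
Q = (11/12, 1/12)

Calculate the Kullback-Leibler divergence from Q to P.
D(P||Q) = Σ P(i) log₂(P(i)/Q(i))
  i=0: (1/6) × log₂((1/6)/(11/12)) = (1/6) × log₂(2/11) = -0.4099
  i=1: (5/6) × log₂((5/6)/(1/12)) = (5/6) × log₂(10) = 2.7683
D(P||Q) = -0.4099 + 2.7683
  = 2.3584 bits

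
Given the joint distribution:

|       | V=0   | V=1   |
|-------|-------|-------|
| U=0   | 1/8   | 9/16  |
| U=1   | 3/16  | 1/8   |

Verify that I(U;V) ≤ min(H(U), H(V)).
Marginal P(U) (row sums):
  P(U=0) = 1/8 + 9/16 = 11/16
  P(U=1) = 3/16 + 1/8 = 5/16
Marginal P(V) (column sums):
  P(V=0) = 1/8 + 3/16 = 5/16
  P(V=1) = 9/16 + 1/8 = 11/16

H(U) = -[(11/16)·log₂(11/16) + (5/16)·log₂(5/16)]
  = 0.3716 + 0.5244
  = 0.8960 bits
H(V) = -[(5/16)·log₂(5/16) + (11/16)·log₂(11/16)]
  = 0.5244 + 0.3716
  = 0.8960 bits
H(U,V) = -[(1/8)·log₂(1/8) + (9/16)·log₂(9/16) + (3/16)·log₂(3/16) + (1/8)·log₂(1/8)]
  = 0.3750 + 0.4669 + 0.4528 + 0.3750
  = 1.6697 bits

I(U;V) = H(U) + H(V) - H(U,V)
  = 0.8960 + 0.8960 - 1.6697
  = 0.1223 bits

min(H(U), H(V)) = min(0.8960, 0.8960) = 0.8960 bits
Since 0.1223 ≤ 0.8960, the bound is satisfied ✓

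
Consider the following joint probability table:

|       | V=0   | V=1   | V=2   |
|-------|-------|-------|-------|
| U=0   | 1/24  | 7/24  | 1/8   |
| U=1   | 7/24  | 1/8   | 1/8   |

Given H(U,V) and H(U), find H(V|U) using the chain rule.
From the chain rule: H(U,V) = H(U) + H(V|U)
Therefore: H(V|U) = H(U,V) - H(U)

H(U,V) = -[(1/24)·log₂(1/24) + (7/24)·log₂(7/24) + (1/8)·log₂(1/8) + (7/24)·log₂(7/24) + (1/8)·log₂(1/8) + (1/8)·log₂(1/8)]
  = 0.1910 + 0.5185 + 0.3750 + 0.5185 + 0.3750 + 0.3750
  = 2.3530 bits
Marginal P(U) (row sums):
  P(U=0) = 1/24 + 7/24 + 1/8 = 11/24
  P(U=1) = 7/24 + 1/8 + 1/8 = 13/24
H(U) = -[(11/24)·log₂(11/24) + (13/24)·log₂(13/24)]
  = 0.5159 + 0.4791
  = 0.9950 bits

H(V|U) = 2.3530 - 0.9950 = 1.3580 bits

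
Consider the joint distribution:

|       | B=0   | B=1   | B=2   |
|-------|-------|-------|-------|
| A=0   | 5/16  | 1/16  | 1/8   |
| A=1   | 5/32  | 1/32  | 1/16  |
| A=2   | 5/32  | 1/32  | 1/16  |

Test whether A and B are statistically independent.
Marginal P(A) (row sums):
  P(A=0) = 5/16 + 1/16 + 1/8 = 1/2
  P(A=1) = 5/32 + 1/32 + 1/16 = 1/4
  P(A=2) = 5/32 + 1/32 + 1/16 = 1/4
Marginal P(B) (column sums):
  P(B=0) = 5/16 + 5/32 + 5/32 = 5/8
  P(B=1) = 1/16 + 1/32 + 1/32 = 1/8
  P(B=2) = 1/8 + 1/16 + 1/16 = 1/4

A and B are independent iff P(A=i,B=j) = P(A=i)·P(B=j) for every cell.
  P(A=0)·P(B=0) = 1/2 × 5/8 = 5/16 = P(A=0,B=0) ✓
  P(A=0)·P(B=1) = 1/2 × 1/8 = 1/16 = P(A=0,B=1) ✓
  P(A=0)·P(B=2) = 1/2 × 1/4 = 1/8 = P(A=0,B=2) ✓
  P(A=1)·P(B=0) = 1/4 × 5/8 = 5/32 = P(A=1,B=0) ✓
  P(A=1)·P(B=1) = 1/4 × 1/8 = 1/32 = P(A=1,B=1) ✓
  P(A=1)·P(B=2) = 1/4 × 1/4 = 1/16 = P(A=1,B=2) ✓
  P(A=2)·P(B=0) = 1/4 × 5/8 = 5/32 = P(A=2,B=0) ✓
  P(A=2)·P(B=1) = 1/4 × 1/8 = 1/32 = P(A=2,B=1) ✓
  P(A=2)·P(B=2) = 1/4 × 1/4 = 1/16 = P(A=2,B=2) ✓

Yes, A and B are independent: every cell factors, so I(A;B) = 0 bits.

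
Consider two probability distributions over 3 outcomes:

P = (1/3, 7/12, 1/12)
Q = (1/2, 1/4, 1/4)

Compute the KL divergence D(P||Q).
D(P||Q) = Σ P(i) log₂(P(i)/Q(i))
  i=0: (1/3) × log₂((1/3)/(1/2)) = (1/3) × log₂(2/3) = -0.1950
  i=1: (7/12) × log₂((7/12)/(1/4)) = (7/12) × log₂(7/3) = 0.7131
  i=2: (1/12) × log₂((1/12)/(1/4)) = (1/12) × log₂(1/3) = -0.1321
D(P||Q) = -0.1950 + 0.7131 - 0.1321
  = 0.3860 bits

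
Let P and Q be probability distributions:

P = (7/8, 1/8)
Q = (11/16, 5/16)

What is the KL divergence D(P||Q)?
D(P||Q) = Σ P(i) log₂(P(i)/Q(i))
  i=0: (7/8) × log₂((7/8)/(11/16)) = (7/8) × log₂(14/11) = 0.3044
  i=1: (1/8) × log₂((1/8)/(5/16)) = (1/8) × log₂(2/5) = -0.1652
D(P||Q) = 0.3044 - 0.1652
  = 0.1392 bits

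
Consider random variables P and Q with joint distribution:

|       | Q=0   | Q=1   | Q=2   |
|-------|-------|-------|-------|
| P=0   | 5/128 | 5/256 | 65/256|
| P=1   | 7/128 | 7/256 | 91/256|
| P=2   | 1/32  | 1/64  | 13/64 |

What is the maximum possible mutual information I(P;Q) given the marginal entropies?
The upper bound on mutual information is I(P;Q) ≤ min(H(P), H(Q)).

Marginal P(P) (row sums):
  P(P=0) = 5/128 + 5/256 + 65/256 = 5/16
  P(P=1) = 7/128 + 7/256 + 91/256 = 7/16
  P(P=2) = 1/32 + 1/64 + 13/64 = 1/4
Marginal P(Q) (column sums):
  P(Q=0) = 5/128 + 7/128 + 1/32 = 1/8
  P(Q=1) = 5/256 + 7/256 + 1/64 = 1/16
  P(Q=2) = 65/256 + 91/256 + 13/64 = 13/16

H(P) = -[(5/16)·log₂(5/16) + (7/16)·log₂(7/16) + (1/4)·log₂(1/4)]
  = 0.5244 + 0.5218 + 0.5000
  = 1.5462 bits
H(Q) = -[(1/8)·log₂(1/8) + (1/16)·log₂(1/16) + (13/16)·log₂(13/16)]
  = 0.3750 + 0.2500 + 0.2434
  = 0.8684 bits

Maximum possible I(P;Q) = min(1.5462, 0.8684) = 0.8684 bits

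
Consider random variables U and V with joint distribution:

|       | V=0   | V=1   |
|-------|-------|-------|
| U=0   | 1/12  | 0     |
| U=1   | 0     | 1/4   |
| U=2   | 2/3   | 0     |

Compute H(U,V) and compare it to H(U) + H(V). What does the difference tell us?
Marginal P(U) (row sums):
  P(U=0) = 1/12 + 0 = 1/12
  P(U=1) = 0 + 1/4 = 1/4
  P(U=2) = 2/3 + 0 = 2/3
Marginal P(V) (column sums):
  P(V=0) = 1/12 + 0 + 2/3 = 3/4
  P(V=1) = 0 + 1/4 + 0 = 1/4

H(U,V) = -[(1/12)·log₂(1/12) + (1/4)·log₂(1/4) + (2/3)·log₂(2/3)]
  = 0.2987 + 0.5000 + 0.3900
  = 1.1887 bits
H(U) = -[(1/12)·log₂(1/12) + (1/4)·log₂(1/4) + (2/3)·log₂(2/3)]
  = 0.2987 + 0.5000 + 0.3900
  = 1.1887 bits
H(V) = -[(3/4)·log₂(3/4) + (1/4)·log₂(1/4)]
  = 0.3113 + 0.5000
  = 0.8113 bits

H(U) + H(V) = 1.1887 + 0.8113 = 2.0000 bits
Difference: H(U) + H(V) - H(U,V) = 2.0000 - 1.1887 = 0.8113 bits = I(U;V)

The difference is the mutual information; it is positive here, so U and V are dependent (knowing one reduces uncertainty about the other by 0.8113 bits).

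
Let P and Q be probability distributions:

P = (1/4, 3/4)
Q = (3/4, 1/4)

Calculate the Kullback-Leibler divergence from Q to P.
D(P||Q) = Σ P(i) log₂(P(i)/Q(i))
  i=0: (1/4) × log₂((1/4)/(3/4)) = (1/4) × log₂(1/3) = -0.3962
  i=1: (3/4) × log₂((3/4)/(1/4)) = (3/4) × log₂(3) = 1.1887
D(P||Q) = -0.3962 + 1.1887
  = 0.7925 bits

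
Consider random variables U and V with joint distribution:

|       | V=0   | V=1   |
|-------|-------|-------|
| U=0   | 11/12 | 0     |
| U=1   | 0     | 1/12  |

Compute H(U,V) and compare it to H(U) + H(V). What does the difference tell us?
Marginal P(U) (row sums):
  P(U=0) = 11/12 + 0 = 11/12
  P(U=1) = 0 + 1/12 = 1/12
Marginal P(V) (column sums):
  P(V=0) = 11/12 + 0 = 11/12
  P(V=1) = 0 + 1/12 = 1/12

H(U,V) = -[(11/12)·log₂(11/12) + (1/12)·log₂(1/12)]
  = 0.1151 + 0.2987
  = 0.4138 bits
H(U) = -[(11/12)·log₂(11/12) + (1/12)·log₂(1/12)]
  = 0.1151 + 0.2987
  = 0.4138 bits
H(V) = -[(11/12)·log₂(11/12) + (1/12)·log₂(1/12)]
  = 0.1151 + 0.2987
  = 0.4138 bits

H(U) + H(V) = 0.4138 + 0.4138 = 0.8276 bits
Difference: H(U) + H(V) - H(U,V) = 0.8276 - 0.4138 = 0.4138 bits = I(U;V)

The difference is the mutual information; it is positive here, so U and V are dependent (knowing one reduces uncertainty about the other by 0.4138 bits).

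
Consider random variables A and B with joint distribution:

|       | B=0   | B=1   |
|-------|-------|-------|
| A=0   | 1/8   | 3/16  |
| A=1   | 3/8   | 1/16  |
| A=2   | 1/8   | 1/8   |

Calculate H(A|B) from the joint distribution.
Marginal P(B) (column sums):
  P(B=0) = 1/8 + 3/8 + 1/8 = 5/8
  P(B=1) = 3/16 + 1/16 + 1/8 = 3/8

H(A|B) = -Σ P(A,B)·log₂ P(A|B), where P(A|B) = P(A,B) / P(B)
  (A=0,B=0): P(A|B) = (1/8)/(5/8) = 1/5;  -(1/8)·log₂(1/5) = 0.2902
  (A=0,B=1): P(A|B) = (3/16)/(3/8) = 1/2;  -(3/16)·log₂(1/2) = 0.1875
  (A=1,B=0): P(A|B) = (3/8)/(5/8) = 3/5;  -(3/8)·log₂(3/5) = 0.2764
  (A=1,B=1): P(A|B) = (1/16)/(3/8) = 1/6;  -(1/16)·log₂(1/6) = 0.1616
  (A=2,B=0): P(A|B) = (1/8)/(5/8) = 1/5;  -(1/8)·log₂(1/5) = 0.2902
  (A=2,B=1): P(A|B) = (1/8)/(3/8) = 1/3;  -(1/8)·log₂(1/3) = 0.1981
H(A|B) = 0.2902 + 0.1875 + 0.2764 + 0.1616 + 0.2902 + 0.1981
  = 1.4040 bits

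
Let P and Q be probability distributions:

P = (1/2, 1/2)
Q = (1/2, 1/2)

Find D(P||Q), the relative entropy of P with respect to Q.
D(P||Q) = Σ P(i) log₂(P(i)/Q(i))
  i=0: (1/2) × log₂((1/2)/(1/2)) = (1/2) × log₂(1) = 0.0000
  i=1: (1/2) × log₂((1/2)/(1/2)) = (1/2) × log₂(1) = 0.0000
D(P||Q) = 0.0000 + 0.0000
  = 0.0000 bits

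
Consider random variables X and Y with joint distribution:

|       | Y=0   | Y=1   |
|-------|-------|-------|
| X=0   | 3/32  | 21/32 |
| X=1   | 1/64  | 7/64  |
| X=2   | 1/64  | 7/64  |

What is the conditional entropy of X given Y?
Marginal P(Y) (column sums):
  P(Y=0) = 3/32 + 1/64 + 1/64 = 1/8
  P(Y=1) = 21/32 + 7/64 + 7/64 = 7/8

H(X|Y) = -Σ P(X,Y)·log₂ P(X|Y), where P(X|Y) = P(X,Y) / P(Y)
  (X=0,Y=0): P(X|Y) = (3/32)/(1/8) = 3/4;  -(3/32)·log₂(3/4) = 0.0389
  (X=0,Y=1): P(X|Y) = (21/32)/(7/8) = 3/4;  -(21/32)·log₂(3/4) = 0.2724
  (X=1,Y=0): P(X|Y) = (1/64)/(1/8) = 1/8;  -(1/64)·log₂(1/8) = 0.0469
  (X=1,Y=1): P(X|Y) = (7/64)/(7/8) = 1/8;  -(7/64)·log₂(1/8) = 0.3281
  (X=2,Y=0): P(X|Y) = (1/64)/(1/8) = 1/8;  -(1/64)·log₂(1/8) = 0.0469
  (X=2,Y=1): P(X|Y) = (7/64)/(7/8) = 1/8;  -(7/64)·log₂(1/8) = 0.3281
H(X|Y) = 0.0389 + 0.2724 + 0.0469 + 0.3281 + 0.0469 + 0.3281
  = 1.0613 bits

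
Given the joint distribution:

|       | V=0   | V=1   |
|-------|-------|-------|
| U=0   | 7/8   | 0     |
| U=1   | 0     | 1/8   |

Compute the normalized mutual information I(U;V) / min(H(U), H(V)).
Marginal P(U) (row sums):
  P(U=0) = 7/8 + 0 = 7/8
  P(U=1) = 0 + 1/8 = 1/8
Marginal P(V) (column sums):
  P(V=0) = 7/8 + 0 = 7/8
  P(V=1) = 0 + 1/8 = 1/8

H(U) = -[(7/8)·log₂(7/8) + (1/8)·log₂(1/8)]
  = 0.1686 + 0.3750
  = 0.5436 bits
H(V) = -[(7/8)·log₂(7/8) + (1/8)·log₂(1/8)]
  = 0.1686 + 0.3750
  = 0.5436 bits
H(U,V) = -[(7/8)·log₂(7/8) + (1/8)·log₂(1/8)]
  = 0.1686 + 0.3750
  = 0.5436 bits

I(U;V) = H(U) + H(V) - H(U,V)
  = 0.5436 + 0.5436 - 0.5436
  = 0.5436 bits

min(H(U), H(V)) = min(0.5436, 0.5436) = 0.5436 bits
Normalized MI = 0.5436 / 0.5436 = 1.0000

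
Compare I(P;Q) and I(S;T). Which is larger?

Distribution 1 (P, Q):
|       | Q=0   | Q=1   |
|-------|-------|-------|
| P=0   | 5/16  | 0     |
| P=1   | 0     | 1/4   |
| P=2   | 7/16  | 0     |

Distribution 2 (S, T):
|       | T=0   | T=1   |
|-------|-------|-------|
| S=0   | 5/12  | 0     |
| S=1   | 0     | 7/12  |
Distribution 1 (P, Q):
Marginal P(P) (row sums):
  P(P=0) = 5/16 + 0 = 5/16
  P(P=1) = 0 + 1/4 = 1/4
  P(P=2) = 7/16 + 0 = 7/16
Marginal P(Q) (column sums):
  P(Q=0) = 5/16 + 0 + 7/16 = 3/4
  P(Q=1) = 0 + 1/4 + 0 = 1/4

H(P) = -[(5/16)·log₂(5/16) + (1/4)·log₂(1/4) + (7/16)·log₂(7/16)]
  = 0.5244 + 0.5000 + 0.5218
  = 1.5462 bits
H(Q) = -[(3/4)·log₂(3/4) + (1/4)·log₂(1/4)]
  = 0.3113 + 0.5000
  = 0.8113 bits
H(P,Q) = -[(5/16)·log₂(5/16) + (1/4)·log₂(1/4) + (7/16)·log₂(7/16)]
  = 0.5244 + 0.5000 + 0.5218
  = 1.5462 bits

I(P;Q) = H(P) + H(Q) - H(P,Q)
  = 1.5462 + 0.8113 - 1.5462
  = 0.8113 bits

Distribution 2 (S, T):
Marginal P(S) (row sums):
  P(S=0) = 5/12 + 0 = 5/12
  P(S=1) = 0 + 7/12 = 7/12
Marginal P(T) (column sums):
  P(T=0) = 5/12 + 0 = 5/12
  P(T=1) = 0 + 7/12 = 7/12

H(S) = -[(5/12)·log₂(5/12) + (7/12)·log₂(7/12)]
  = 0.5263 + 0.4536
  = 0.9799 bits
H(T) = -[(5/12)·log₂(5/12) + (7/12)·log₂(7/12)]
  = 0.5263 + 0.4536
  = 0.9799 bits
H(S,T) = -[(5/12)·log₂(5/12) + (7/12)·log₂(7/12)]
  = 0.5263 + 0.4536
  = 0.9799 bits

I(S;T) = H(S) + H(T) - H(S,T)
  = 0.9799 + 0.9799 - 0.9799
  = 0.9799 bits

I(S;T) = 0.9799 bits > I(P;Q) = 0.8113 bits, so (S, T) has the higher mutual information (stronger dependence).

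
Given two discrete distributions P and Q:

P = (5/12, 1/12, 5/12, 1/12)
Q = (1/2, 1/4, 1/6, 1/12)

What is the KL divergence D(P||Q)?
D(P||Q) = Σ P(i) log₂(P(i)/Q(i))
  i=0: (5/12) × log₂((5/12)/(1/2)) = (5/12) × log₂(5/6) = -0.1096
  i=1: (1/12) × log₂((1/12)/(1/4)) = (1/12) × log₂(1/3) = -0.1321
  i=2: (5/12) × log₂((5/12)/(1/6)) = (5/12) × log₂(5/2) = 0.5508
  i=3: (1/12) × log₂((1/12)/(1/12)) = (1/12) × log₂(1) = 0.0000
D(P||Q) = -0.1096 - 0.1321 + 0.5508 + 0.0000
  = 0.3091 bits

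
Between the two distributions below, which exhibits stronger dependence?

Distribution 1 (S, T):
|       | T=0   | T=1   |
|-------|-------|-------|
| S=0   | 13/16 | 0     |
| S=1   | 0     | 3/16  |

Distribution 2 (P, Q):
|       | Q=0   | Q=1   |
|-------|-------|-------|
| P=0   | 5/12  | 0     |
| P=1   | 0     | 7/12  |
Distribution 1 (S, T):
Marginal P(S) (row sums):
  P(S=0) = 13/16 + 0 = 13/16
  P(S=1) = 0 + 3/16 = 3/16
Marginal P(T) (column sums):
  P(T=0) = 13/16 + 0 = 13/16
  P(T=1) = 0 + 3/16 = 3/16

H(S) = -[(13/16)·log₂(13/16) + (3/16)·log₂(3/16)]
  = 0.2434 + 0.4528
  = 0.6962 bits
H(T) = -[(13/16)·log₂(13/16) + (3/16)·log₂(3/16)]
  = 0.2434 + 0.4528
  = 0.6962 bits
H(S,T) = -[(13/16)·log₂(13/16) + (3/16)·log₂(3/16)]
  = 0.2434 + 0.4528
  = 0.6962 bits

I(S;T) = H(S) + H(T) - H(S,T)
  = 0.6962 + 0.6962 - 0.6962
  = 0.6962 bits

Distribution 2 (P, Q):
Marginal P(P) (row sums):
  P(P=0) = 5/12 + 0 = 5/12
  P(P=1) = 0 + 7/12 = 7/12
Marginal P(Q) (column sums):
  P(Q=0) = 5/12 + 0 = 5/12
  P(Q=1) = 0 + 7/12 = 7/12

H(P) = -[(5/12)·log₂(5/12) + (7/12)·log₂(7/12)]
  = 0.5263 + 0.4536
  = 0.9799 bits
H(Q) = -[(5/12)·log₂(5/12) + (7/12)·log₂(7/12)]
  = 0.5263 + 0.4536
  = 0.9799 bits
H(P,Q) = -[(5/12)·log₂(5/12) + (7/12)·log₂(7/12)]
  = 0.5263 + 0.4536
  = 0.9799 bits

I(P;Q) = H(P) + H(Q) - H(P,Q)
  = 0.9799 + 0.9799 - 0.9799
  = 0.9799 bits

I(P;Q) = 0.9799 bits > I(S;T) = 0.6962 bits, so (P, Q) has the higher mutual information (stronger dependence).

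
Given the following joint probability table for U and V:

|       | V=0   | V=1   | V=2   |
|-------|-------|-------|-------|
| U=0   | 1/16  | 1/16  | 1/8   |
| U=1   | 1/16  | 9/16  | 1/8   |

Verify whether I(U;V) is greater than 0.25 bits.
Marginal P(U) (row sums):
  P(U=0) = 1/16 + 1/16 + 1/8 = 1/4
  P(U=1) = 1/16 + 9/16 + 1/8 = 3/4
Marginal P(V) (column sums):
  P(V=0) = 1/16 + 1/16 = 1/8
  P(V=1) = 1/16 + 9/16 = 5/8
  P(V=2) = 1/8 + 1/8 = 1/4

H(U) = -[(1/4)·log₂(1/4) + (3/4)·log₂(3/4)]
  = 0.5000 + 0.3113
  = 0.8113 bits
H(V) = -[(1/8)·log₂(1/8) + (5/8)·log₂(5/8) + (1/4)·log₂(1/4)]
  = 0.3750 + 0.4238 + 0.5000
  = 1.2988 bits
H(U,V) = -[(1/16)·log₂(1/16) + (1/16)·log₂(1/16) + (1/8)·log₂(1/8) + (1/16)·log₂(1/16) + (9/16)·log₂(9/16) + (1/8)·log₂(1/8)]
  = 0.2500 + 0.2500 + 0.3750 + 0.2500 + 0.4669 + 0.3750
  = 1.9669 bits

I(U;V) = H(U) + H(V) - H(U,V)
  = 0.8113 + 1.2988 - 1.9669
  = 0.1432 bits

No. I(U;V) = 0.1432 bits, which is ≤ 0.25 bits.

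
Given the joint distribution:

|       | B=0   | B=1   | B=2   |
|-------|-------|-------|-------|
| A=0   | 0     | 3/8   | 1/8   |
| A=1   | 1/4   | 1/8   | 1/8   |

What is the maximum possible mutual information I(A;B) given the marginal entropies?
The upper bound on mutual information is I(A;B) ≤ min(H(A), H(B)).

Marginal P(A) (row sums):
  P(A=0) = 0 + 3/8 + 1/8 = 1/2
  P(A=1) = 1/4 + 1/8 + 1/8 = 1/2
Marginal P(B) (column sums):
  P(B=0) = 0 + 1/4 = 1/4
  P(B=1) = 3/8 + 1/8 = 1/2
  P(B=2) = 1/8 + 1/8 = 1/4

H(A) = -[(1/2)·log₂(1/2) + (1/2)·log₂(1/2)]
  = 0.5000 + 0.5000
  = 1.0000 bits
H(B) = -[(1/4)·log₂(1/4) + (1/2)·log₂(1/2) + (1/4)·log₂(1/4)]
  = 0.5000 + 0.5000 + 0.5000
  = 1.5000 bits

Maximum possible I(A;B) = min(1.0000, 1.5000) = 1.0000 bits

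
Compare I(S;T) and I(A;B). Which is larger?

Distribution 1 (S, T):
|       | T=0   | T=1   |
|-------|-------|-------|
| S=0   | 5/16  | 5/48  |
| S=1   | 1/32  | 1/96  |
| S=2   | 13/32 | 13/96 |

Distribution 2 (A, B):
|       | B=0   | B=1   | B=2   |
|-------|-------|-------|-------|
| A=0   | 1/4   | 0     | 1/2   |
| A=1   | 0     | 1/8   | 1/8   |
Distribution 1 (S, T):
Marginal P(S) (row sums):
  P(S=0) = 5/16 + 5/48 = 5/12
  P(S=1) = 1/32 + 1/96 = 1/24
  P(S=2) = 13/32 + 13/96 = 13/24
Marginal P(T) (column sums):
  P(T=0) = 5/16 + 1/32 + 13/32 = 3/4
  P(T=1) = 5/48 + 1/96 + 13/96 = 1/4

H(S) = -[(5/12)·log₂(5/12) + (1/24)·log₂(1/24) + (13/24)·log₂(13/24)]
  = 0.5263 + 0.1910 + 0.4791
  = 1.1964 bits
H(T) = -[(3/4)·log₂(3/4) + (1/4)·log₂(1/4)]
  = 0.3113 + 0.5000
  = 0.8113 bits
H(S,T) = -[(5/16)·log₂(5/16) + (5/48)·log₂(5/48) + (1/32)·log₂(1/32) + (1/96)·log₂(1/96) + (13/32)·log₂(13/32) + (13/96)·log₂(13/96)]
  = 0.5244 + 0.3399 + 0.1563 + 0.0686 + 0.5279 + 0.3906
  = 2.0077 bits

I(S;T) = H(S) + H(T) - H(S,T)
  = 1.1964 + 0.8113 - 2.0077
  = 0.0000 bits

Distribution 2 (A, B):
Marginal P(A) (row sums):
  P(A=0) = 1/4 + 0 + 1/2 = 3/4
  P(A=1) = 0 + 1/8 + 1/8 = 1/4
Marginal P(B) (column sums):
  P(B=0) = 1/4 + 0 = 1/4
  P(B=1) = 0 + 1/8 = 1/8
  P(B=2) = 1/2 + 1/8 = 5/8

H(A) = -[(3/4)·log₂(3/4) + (1/4)·log₂(1/4)]
  = 0.3113 + 0.5000
  = 0.8113 bits
H(B) = -[(1/4)·log₂(1/4) + (1/8)·log₂(1/8) + (5/8)·log₂(5/8)]
  = 0.5000 + 0.3750 + 0.4238
  = 1.2988 bits
H(A,B) = -[(1/4)·log₂(1/4) + (1/2)·log₂(1/2) + (1/8)·log₂(1/8) + (1/8)·log₂(1/8)]
  = 0.5000 + 0.5000 + 0.3750 + 0.3750
  = 1.7500 bits

I(A;B) = H(A) + H(B) - H(A,B)
  = 0.8113 + 1.2988 - 1.7500
  = 0.3601 bits

I(A;B) = 0.3601 bits > I(S;T) = 0.0000 bits, so (A, B) has the higher mutual information (stronger dependence).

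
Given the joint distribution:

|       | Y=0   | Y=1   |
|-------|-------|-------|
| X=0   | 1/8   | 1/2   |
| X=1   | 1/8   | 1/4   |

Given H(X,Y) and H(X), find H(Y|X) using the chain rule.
From the chain rule: H(X,Y) = H(X) + H(Y|X)
Therefore: H(Y|X) = H(X,Y) - H(X)

H(X,Y) = -[(1/8)·log₂(1/8) + (1/2)·log₂(1/2) + (1/8)·log₂(1/8) + (1/4)·log₂(1/4)]
  = 0.3750 + 0.5000 + 0.3750 + 0.5000
  = 1.7500 bits
Marginal P(X) (row sums):
  P(X=0) = 1/8 + 1/2 = 5/8
  P(X=1) = 1/8 + 1/4 = 3/8
H(X) = -[(5/8)·log₂(5/8) + (3/8)·log₂(3/8)]
  = 0.4238 + 0.5306
  = 0.9544 bits

H(Y|X) = 1.7500 - 0.9544 = 0.7956 bits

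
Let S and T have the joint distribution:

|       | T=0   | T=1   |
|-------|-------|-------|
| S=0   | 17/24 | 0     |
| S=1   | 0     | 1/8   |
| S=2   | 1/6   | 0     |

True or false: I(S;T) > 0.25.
Marginal P(S) (row sums):
  P(S=0) = 17/24 + 0 = 17/24
  P(S=1) = 0 + 1/8 = 1/8
  P(S=2) = 1/6 + 0 = 1/6
Marginal P(T) (column sums):
  P(T=0) = 17/24 + 0 + 1/6 = 7/8
  P(T=1) = 0 + 1/8 + 0 = 1/8

H(S) = -[(17/24)·log₂(17/24) + (1/8)·log₂(1/8) + (1/6)·log₂(1/6)]
  = 0.3524 + 0.3750 + 0.4308
  = 1.1582 bits
H(T) = -[(7/8)·log₂(7/8) + (1/8)·log₂(1/8)]
  = 0.1686 + 0.3750
  = 0.5436 bits
H(S,T) = -[(17/24)·log₂(17/24) + (1/8)·log₂(1/8) + (1/6)·log₂(1/6)]
  = 0.3524 + 0.3750 + 0.4308
  = 1.1582 bits

I(S;T) = H(S) + H(T) - H(S,T)
  = 1.1582 + 0.5436 - 1.1582
  = 0.5436 bits

True. I(S;T) = 0.5436 bits, which is > 0.25 bits.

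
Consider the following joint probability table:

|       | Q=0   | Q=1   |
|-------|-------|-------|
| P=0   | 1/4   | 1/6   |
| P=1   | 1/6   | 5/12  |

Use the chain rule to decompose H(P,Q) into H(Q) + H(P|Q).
By the chain rule: H(P,Q) = H(Q) + H(P|Q)

Marginal P(Q) (column sums):
  P(Q=0) = 1/4 + 1/6 = 5/12
  P(Q=1) = 1/6 + 5/12 = 7/12
H(Q) = -[(5/12)·log₂(5/12) + (7/12)·log₂(7/12)]
  = 0.5263 + 0.4536
  = 0.9799 bits
H(P|Q) = -Σ P(P,Q)·log₂ P(P|Q), where P(P|Q) = P(P,Q) / P(Q)
  (P=0,Q=0): P(P|Q) = (1/4)/(5/12) = 3/5;  -(1/4)·log₂(3/5) = 0.1842
  (P=0,Q=1): P(P|Q) = (1/6)/(7/12) = 2/7;  -(1/6)·log₂(2/7) = 0.3012
  (P=1,Q=0): P(P|Q) = (1/6)/(5/12) = 2/5;  -(1/6)·log₂(2/5) = 0.2203
  (P=1,Q=1): P(P|Q) = (5/12)/(7/12) = 5/7;  -(5/12)·log₂(5/7) = 0.2023
H(P|Q) = 0.1842 + 0.3012 + 0.2203 + 0.2023
  = 0.9080 bits

H(P,Q) = H(Q) + H(P|Q) = 0.9799 + 0.9080 = 1.8879 bits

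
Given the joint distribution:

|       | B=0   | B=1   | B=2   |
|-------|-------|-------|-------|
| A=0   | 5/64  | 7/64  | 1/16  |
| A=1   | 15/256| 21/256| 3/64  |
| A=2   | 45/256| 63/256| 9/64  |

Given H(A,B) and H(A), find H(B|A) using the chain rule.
From the chain rule: H(A,B) = H(A) + H(B|A)
Therefore: H(B|A) = H(A,B) - H(A)

H(A,B) = -[(5/64)·log₂(5/64) + (7/64)·log₂(7/64) + (1/16)·log₂(1/16) + (15/256)·log₂(15/256) + (21/256)·log₂(21/256) + (3/64)·log₂(3/64) + (45/256)·log₂(45/256) + (63/256)·log₂(63/256) + (9/64)·log₂(9/64)]
  = 0.2873 + 0.3492 + 0.2500 + 0.2398 + 0.2959 + 0.2070 + 0.4409 + 0.4978 + 0.3980
  = 2.9659 bits
Marginal P(A) (row sums):
  P(A=0) = 5/64 + 7/64 + 1/16 = 1/4
  P(A=1) = 15/256 + 21/256 + 3/64 = 3/16
  P(A=2) = 45/256 + 63/256 + 9/64 = 9/16
H(A) = -[(1/4)·log₂(1/4) + (3/16)·log₂(3/16) + (9/16)·log₂(9/16)]
  = 0.5000 + 0.4528 + 0.4669
  = 1.4197 bits

H(B|A) = 2.9659 - 1.4197 = 1.5462 bits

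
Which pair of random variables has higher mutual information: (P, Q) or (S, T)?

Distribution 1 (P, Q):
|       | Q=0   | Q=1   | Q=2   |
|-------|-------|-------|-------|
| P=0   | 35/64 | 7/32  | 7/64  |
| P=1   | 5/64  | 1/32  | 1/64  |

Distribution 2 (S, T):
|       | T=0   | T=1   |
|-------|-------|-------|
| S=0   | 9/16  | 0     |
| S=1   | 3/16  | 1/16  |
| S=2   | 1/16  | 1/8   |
Distribution 1 (P, Q):
Marginal P(P) (row sums):
  P(P=0) = 35/64 + 7/32 + 7/64 = 7/8
  P(P=1) = 5/64 + 1/32 + 1/64 = 1/8
Marginal P(Q) (column sums):
  P(Q=0) = 35/64 + 5/64 = 5/8
  P(Q=1) = 7/32 + 1/32 = 1/4
  P(Q=2) = 7/64 + 1/64 = 1/8

H(P) = -[(7/8)·log₂(7/8) + (1/8)·log₂(1/8)]
  = 0.1686 + 0.3750
  = 0.5436 bits
H(Q) = -[(5/8)·log₂(5/8) + (1/4)·log₂(1/4) + (1/8)·log₂(1/8)]
  = 0.4238 + 0.5000 + 0.3750
  = 1.2988 bits
H(P,Q) = -[(35/64)·log₂(35/64) + (7/32)·log₂(7/32) + (7/64)·log₂(7/64) + (5/64)·log₂(5/64) + (1/32)·log₂(1/32) + (1/64)·log₂(1/64)]
  = 0.4762 + 0.4796 + 0.3492 + 0.2873 + 0.1563 + 0.0938
  = 1.8424 bits

I(P;Q) = H(P) + H(Q) - H(P,Q)
  = 0.5436 + 1.2988 - 1.8424
  = 0.0000 bits

Distribution 2 (S, T):
Marginal P(S) (row sums):
  P(S=0) = 9/16 + 0 = 9/16
  P(S=1) = 3/16 + 1/16 = 1/4
  P(S=2) = 1/16 + 1/8 = 3/16
Marginal P(T) (column sums):
  P(T=0) = 9/16 + 3/16 + 1/16 = 13/16
  P(T=1) = 0 + 1/16 + 1/8 = 3/16

H(S) = -[(9/16)·log₂(9/16) + (1/4)·log₂(1/4) + (3/16)·log₂(3/16)]
  = 0.4669 + 0.5000 + 0.4528
  = 1.4197 bits
H(T) = -[(13/16)·log₂(13/16) + (3/16)·log₂(3/16)]
  = 0.2434 + 0.4528
  = 0.6962 bits
H(S,T) = -[(9/16)·log₂(9/16) + (3/16)·log₂(3/16) + (1/16)·log₂(1/16) + (1/16)·log₂(1/16) + (1/8)·log₂(1/8)]
  = 0.4669 + 0.4528 + 0.2500 + 0.2500 + 0.3750
  = 1.7947 bits

I(S;T) = H(S) + H(T) - H(S,T)
  = 1.4197 + 0.6962 - 1.7947
  = 0.3212 bits

I(S;T) = 0.3212 bits > I(P;Q) = 0.0000 bits, so (S, T) has the higher mutual information (stronger dependence).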